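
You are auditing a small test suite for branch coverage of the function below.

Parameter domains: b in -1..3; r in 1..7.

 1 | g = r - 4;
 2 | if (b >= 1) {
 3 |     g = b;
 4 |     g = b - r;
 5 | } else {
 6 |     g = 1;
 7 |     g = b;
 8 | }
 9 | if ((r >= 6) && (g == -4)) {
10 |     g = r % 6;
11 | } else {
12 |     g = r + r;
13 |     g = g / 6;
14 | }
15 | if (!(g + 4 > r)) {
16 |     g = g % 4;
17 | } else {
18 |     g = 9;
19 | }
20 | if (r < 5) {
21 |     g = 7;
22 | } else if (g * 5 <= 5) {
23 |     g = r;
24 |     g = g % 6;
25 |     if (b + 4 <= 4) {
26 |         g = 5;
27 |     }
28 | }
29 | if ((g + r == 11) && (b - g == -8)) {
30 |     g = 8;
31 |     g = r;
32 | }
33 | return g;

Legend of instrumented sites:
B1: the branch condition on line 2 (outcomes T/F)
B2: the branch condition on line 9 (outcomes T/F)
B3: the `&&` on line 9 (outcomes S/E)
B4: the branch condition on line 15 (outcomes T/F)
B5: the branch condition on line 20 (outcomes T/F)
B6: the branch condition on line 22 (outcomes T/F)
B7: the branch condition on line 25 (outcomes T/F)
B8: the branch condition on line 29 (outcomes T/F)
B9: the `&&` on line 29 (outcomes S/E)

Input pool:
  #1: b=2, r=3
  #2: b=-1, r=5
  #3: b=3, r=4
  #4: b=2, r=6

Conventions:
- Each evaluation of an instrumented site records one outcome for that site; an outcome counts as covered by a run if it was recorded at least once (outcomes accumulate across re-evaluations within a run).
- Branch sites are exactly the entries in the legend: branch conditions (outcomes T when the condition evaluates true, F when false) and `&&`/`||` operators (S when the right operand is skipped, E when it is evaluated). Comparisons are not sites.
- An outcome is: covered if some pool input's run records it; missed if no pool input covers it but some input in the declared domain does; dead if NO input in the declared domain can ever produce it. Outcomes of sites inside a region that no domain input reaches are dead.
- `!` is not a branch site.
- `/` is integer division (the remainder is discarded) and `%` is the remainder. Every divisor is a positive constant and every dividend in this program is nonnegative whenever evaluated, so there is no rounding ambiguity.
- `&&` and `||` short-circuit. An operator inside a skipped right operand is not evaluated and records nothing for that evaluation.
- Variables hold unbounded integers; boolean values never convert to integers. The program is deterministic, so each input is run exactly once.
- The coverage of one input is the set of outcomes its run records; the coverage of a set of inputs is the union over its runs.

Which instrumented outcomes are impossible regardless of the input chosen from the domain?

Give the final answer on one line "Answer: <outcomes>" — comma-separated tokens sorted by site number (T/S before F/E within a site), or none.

exhaustive pass over the 35-input domain:
  reachable outcomes have witnesses, e.g. B1=T (e.g. b=1, r=1), B1=F (e.g. b=-1, r=1), B2=T (e.g. b=2, r=6), B2=F (e.g. b=-1, r=1)

Answer: none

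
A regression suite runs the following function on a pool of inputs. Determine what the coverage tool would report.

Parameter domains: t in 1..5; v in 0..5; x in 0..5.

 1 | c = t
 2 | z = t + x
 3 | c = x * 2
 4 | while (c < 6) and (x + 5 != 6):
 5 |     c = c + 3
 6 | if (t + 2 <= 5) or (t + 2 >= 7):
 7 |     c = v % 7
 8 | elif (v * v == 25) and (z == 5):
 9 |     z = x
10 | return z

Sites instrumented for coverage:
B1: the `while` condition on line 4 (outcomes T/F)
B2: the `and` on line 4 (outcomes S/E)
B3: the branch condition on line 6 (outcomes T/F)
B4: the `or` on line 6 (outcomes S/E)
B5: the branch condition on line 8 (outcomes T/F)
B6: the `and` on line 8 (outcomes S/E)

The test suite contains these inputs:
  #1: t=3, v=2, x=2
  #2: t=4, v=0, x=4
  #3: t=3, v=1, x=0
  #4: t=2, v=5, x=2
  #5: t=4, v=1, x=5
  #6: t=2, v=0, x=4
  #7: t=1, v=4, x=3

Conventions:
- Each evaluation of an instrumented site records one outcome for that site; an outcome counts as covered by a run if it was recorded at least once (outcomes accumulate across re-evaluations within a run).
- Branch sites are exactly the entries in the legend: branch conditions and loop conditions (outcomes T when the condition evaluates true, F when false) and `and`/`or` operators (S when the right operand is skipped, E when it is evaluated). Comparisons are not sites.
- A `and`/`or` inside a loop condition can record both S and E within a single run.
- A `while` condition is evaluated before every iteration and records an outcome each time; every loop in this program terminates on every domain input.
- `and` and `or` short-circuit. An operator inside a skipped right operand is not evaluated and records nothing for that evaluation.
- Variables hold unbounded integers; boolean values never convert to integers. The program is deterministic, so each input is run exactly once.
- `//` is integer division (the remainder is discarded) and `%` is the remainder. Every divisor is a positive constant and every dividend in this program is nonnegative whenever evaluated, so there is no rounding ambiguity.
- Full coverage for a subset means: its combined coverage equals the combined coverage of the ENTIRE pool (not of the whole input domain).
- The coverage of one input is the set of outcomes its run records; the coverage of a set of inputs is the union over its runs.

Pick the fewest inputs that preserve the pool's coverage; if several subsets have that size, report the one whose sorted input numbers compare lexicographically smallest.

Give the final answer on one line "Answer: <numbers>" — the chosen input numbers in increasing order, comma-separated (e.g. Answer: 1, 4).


input #1 (t=3, v=2, x=2): covers B1=T, B1=F, B2=S, B2=E, B3=T, B4=S
input #2 (t=4, v=0, x=4): covers B1=F, B2=S, B3=F, B4=E, B5=F, B6=S
input #3 (t=3, v=1, x=0): covers B1=T, B1=F, B2=S, B2=E, B3=T, B4=S
input #4 (t=2, v=5, x=2): covers B1=T, B1=F, B2=S, B2=E, B3=T, B4=S
input #5 (t=4, v=1, x=5): covers B1=F, B2=S, B3=F, B4=E, B5=F, B6=S
input #6 (t=2, v=0, x=4): covers B1=F, B2=S, B3=T, B4=S
input #7 (t=1, v=4, x=3): covers B1=F, B2=S, B3=T, B4=S
pool-wide coverage (10 outcomes): B1=T, B1=F, B2=S, B2=E, B3=T, B3=F, B4=S, B4=E, B5=F, B6=S
every size-1 subset falls short of the 10 outcomes (best: 6/10)
size 2: inputs {1, 2} cover all 10 outcomes, and no lexicographically smaller subset of this size does
Answer: 1, 2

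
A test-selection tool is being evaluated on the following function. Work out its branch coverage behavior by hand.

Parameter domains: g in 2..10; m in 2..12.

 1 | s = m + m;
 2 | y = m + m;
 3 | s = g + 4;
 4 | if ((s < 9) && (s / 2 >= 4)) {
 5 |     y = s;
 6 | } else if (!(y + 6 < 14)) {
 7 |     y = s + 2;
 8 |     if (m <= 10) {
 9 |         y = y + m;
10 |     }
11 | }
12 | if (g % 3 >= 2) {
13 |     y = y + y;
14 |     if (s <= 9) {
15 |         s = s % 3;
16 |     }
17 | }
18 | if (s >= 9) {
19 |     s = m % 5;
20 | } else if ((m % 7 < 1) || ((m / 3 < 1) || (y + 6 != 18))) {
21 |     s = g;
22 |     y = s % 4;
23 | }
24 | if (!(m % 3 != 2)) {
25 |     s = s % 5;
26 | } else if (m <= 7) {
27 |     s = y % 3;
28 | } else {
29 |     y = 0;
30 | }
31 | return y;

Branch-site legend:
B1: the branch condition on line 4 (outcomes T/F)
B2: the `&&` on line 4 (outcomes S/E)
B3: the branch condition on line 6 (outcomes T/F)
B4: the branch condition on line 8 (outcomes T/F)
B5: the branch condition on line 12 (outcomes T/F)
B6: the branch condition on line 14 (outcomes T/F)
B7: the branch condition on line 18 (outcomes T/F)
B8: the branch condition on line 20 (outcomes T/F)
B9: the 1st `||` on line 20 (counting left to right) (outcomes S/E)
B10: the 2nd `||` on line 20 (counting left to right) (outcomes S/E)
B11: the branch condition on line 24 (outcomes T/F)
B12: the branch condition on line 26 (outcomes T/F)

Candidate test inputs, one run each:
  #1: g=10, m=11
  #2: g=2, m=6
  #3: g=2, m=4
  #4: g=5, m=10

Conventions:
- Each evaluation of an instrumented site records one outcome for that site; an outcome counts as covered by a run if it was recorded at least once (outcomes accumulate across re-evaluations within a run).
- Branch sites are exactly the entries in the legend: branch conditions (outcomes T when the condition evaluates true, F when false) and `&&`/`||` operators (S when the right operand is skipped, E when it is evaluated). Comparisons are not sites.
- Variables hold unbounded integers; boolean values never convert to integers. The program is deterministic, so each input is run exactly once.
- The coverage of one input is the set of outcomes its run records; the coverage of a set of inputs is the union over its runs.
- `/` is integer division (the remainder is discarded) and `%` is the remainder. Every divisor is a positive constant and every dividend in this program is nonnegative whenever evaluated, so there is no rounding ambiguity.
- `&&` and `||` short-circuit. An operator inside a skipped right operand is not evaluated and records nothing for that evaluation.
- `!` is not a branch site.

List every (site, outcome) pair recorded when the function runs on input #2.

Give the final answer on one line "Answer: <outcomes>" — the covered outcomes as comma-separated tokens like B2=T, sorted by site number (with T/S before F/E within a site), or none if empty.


Running input #2 (g=2, m=6), event by event:
  B2->E, B1->F, B3->T, B4->T, B5->T, B6->T, B7->F, B9->E, B10->E, B8->T
  B11->F, B12->T
as a set, this run covers: B1=F, B2=E, B3=T, B4=T, B5=T, B6=T, B7=F, B8=T, B9=E, B10=E, B11=F, B12=T
Answer: B1=F, B2=E, B3=T, B4=T, B5=T, B6=T, B7=F, B8=T, B9=E, B10=E, B11=F, B12=T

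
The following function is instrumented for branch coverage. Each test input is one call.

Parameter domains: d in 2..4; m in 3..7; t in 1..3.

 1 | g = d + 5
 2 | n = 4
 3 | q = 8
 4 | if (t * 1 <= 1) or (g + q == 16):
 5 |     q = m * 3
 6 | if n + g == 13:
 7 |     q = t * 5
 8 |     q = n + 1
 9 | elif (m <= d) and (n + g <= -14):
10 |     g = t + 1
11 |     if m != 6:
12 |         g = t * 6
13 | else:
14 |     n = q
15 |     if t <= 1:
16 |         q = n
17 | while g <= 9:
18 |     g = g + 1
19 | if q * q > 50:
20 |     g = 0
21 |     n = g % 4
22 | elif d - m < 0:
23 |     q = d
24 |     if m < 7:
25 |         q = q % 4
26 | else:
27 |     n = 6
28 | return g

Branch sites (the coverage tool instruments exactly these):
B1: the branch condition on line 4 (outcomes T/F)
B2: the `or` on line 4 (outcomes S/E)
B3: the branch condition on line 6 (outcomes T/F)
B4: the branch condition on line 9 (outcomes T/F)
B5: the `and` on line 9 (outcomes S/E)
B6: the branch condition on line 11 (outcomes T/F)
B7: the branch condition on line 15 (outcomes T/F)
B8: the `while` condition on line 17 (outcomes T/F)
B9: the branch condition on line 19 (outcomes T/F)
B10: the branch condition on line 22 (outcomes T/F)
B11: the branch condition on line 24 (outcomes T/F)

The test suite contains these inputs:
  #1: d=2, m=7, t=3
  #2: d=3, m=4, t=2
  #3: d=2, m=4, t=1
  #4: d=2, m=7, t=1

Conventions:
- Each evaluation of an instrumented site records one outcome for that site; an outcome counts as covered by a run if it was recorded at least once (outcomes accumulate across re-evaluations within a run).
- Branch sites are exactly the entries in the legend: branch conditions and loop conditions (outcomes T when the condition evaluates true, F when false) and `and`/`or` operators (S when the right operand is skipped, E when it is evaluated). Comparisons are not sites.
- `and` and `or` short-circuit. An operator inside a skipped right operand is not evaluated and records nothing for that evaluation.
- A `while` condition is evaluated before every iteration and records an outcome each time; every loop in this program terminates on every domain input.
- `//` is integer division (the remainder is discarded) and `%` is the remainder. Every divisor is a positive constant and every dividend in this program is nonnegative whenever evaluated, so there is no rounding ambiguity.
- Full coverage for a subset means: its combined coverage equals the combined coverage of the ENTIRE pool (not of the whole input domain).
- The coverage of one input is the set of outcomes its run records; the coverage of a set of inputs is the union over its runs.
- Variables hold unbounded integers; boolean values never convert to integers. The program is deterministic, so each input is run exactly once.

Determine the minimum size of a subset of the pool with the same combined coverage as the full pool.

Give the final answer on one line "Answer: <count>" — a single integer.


#1 (d=2, m=7, t=3) -> B2->E, B1->F, B3->F, B5->S, B4->F, B7->F, B8->T, B8->T, B8->T, B8->F, B9->T; covered: B1=F, B2=E, B3=F, B4=F, B5=S, B7=F, B8=T, B8=F, B9=T
#2 (d=3, m=4, t=2) -> B2->E, B1->T, B3->F, B5->S, B4->F, B7->F, B8->T, B8->T, B8->F, B9->T; covered: B1=T, B2=E, B3=F, B4=F, B5=S, B7=F, B8=T, B8=F, B9=T
#3 (d=2, m=4, t=1) -> B2->S, B1->T, B3->F, B5->S, B4->F, B7->T, B8->T, B8->T, B8->T, B8->F, B9->T; covered: B1=T, B2=S, B3=F, B4=F, B5=S, B7=T, B8=T, B8=F, B9=T
#4 (d=2, m=7, t=1) -> B2->S, B1->T, B3->F, B5->S, B4->F, B7->T, B8->T, B8->T, B8->T, B8->F, B9->T; covered: B1=T, B2=S, B3=F, B4=F, B5=S, B7=T, B8=T, B8=F, B9=T
union over all inputs: B1=T, B1=F, B2=S, B2=E, B3=F, B4=F, B5=S, B7=T, B7=F, B8=T, B8=F, B9=T (12 outcomes)
size 1 is not enough: best union over all size-1 subsets is 9/12
at size 2, {1, 3} reaches all 12 outcomes; every lexicographically earlier size-2 subset fails
Answer: 2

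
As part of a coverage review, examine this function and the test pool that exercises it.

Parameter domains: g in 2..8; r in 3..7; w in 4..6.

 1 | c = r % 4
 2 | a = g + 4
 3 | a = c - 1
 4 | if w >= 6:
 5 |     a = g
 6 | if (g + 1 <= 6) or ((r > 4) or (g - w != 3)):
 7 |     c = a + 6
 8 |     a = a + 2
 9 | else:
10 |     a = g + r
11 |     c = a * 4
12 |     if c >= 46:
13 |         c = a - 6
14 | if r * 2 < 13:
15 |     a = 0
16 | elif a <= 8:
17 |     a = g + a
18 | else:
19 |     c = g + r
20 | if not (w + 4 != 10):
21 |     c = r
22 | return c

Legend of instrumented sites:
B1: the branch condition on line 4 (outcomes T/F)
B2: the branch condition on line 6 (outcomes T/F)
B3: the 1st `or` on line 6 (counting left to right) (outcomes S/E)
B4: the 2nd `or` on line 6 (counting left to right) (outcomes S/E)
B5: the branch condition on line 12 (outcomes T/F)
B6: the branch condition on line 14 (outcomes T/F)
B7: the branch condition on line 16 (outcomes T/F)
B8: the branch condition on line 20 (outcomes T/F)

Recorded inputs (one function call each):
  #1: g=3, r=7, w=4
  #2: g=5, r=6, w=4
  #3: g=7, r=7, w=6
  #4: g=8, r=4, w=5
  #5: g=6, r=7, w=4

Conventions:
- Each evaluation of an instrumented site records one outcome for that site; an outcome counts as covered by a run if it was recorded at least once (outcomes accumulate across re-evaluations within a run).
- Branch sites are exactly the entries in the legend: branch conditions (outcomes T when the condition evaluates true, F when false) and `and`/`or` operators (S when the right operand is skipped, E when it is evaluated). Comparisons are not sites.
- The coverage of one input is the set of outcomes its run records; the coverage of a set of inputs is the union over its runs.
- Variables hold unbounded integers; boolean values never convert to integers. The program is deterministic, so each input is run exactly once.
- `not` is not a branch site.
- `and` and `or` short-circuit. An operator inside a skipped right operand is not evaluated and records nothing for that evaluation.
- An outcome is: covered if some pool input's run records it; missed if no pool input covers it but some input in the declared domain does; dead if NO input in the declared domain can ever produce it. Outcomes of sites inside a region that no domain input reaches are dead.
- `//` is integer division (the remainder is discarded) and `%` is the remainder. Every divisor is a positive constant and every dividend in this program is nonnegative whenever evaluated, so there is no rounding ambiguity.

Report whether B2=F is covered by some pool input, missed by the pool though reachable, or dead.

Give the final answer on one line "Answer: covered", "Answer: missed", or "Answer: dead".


B2=F is recorded by pool input(s) 4 -> covered
Answer: covered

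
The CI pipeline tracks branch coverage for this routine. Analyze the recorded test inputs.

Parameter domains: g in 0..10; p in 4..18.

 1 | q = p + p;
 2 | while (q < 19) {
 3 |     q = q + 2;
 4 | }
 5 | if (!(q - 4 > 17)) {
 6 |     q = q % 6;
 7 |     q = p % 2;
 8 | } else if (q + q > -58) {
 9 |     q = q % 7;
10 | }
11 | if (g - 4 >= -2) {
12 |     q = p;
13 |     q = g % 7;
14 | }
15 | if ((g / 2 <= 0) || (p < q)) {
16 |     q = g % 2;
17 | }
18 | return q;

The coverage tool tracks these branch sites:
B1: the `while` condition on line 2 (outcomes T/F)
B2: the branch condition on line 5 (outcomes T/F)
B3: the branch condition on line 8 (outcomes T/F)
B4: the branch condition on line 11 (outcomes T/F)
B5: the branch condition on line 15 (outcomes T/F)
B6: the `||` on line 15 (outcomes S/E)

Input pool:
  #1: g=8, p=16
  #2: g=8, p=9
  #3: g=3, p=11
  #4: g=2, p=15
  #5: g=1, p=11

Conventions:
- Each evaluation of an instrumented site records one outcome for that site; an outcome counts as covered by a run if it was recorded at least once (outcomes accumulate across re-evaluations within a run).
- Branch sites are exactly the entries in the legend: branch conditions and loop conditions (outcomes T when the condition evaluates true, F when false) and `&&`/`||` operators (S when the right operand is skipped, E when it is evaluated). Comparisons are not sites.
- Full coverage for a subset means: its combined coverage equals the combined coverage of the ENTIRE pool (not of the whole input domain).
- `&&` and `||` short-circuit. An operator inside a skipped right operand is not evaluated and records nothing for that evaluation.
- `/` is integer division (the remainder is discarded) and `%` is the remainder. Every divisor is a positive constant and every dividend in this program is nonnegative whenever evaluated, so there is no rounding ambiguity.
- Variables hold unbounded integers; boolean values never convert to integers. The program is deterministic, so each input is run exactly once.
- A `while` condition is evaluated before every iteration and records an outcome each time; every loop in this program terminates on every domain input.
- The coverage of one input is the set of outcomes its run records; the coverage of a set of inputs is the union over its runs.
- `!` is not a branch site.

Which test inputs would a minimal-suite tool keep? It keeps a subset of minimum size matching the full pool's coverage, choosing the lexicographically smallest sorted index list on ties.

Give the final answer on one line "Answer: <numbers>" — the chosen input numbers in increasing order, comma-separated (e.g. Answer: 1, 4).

input #1 (g=8, p=16): events B1->F, B2->F, B3->T, B4->T, B6->E, B5->F; covers B1=F, B2=F, B3=T, B4=T, B5=F, B6=E
input #2 (g=8, p=9): events B1->T, B1->F, B2->T, B4->T, B6->E, B5->F; covers B1=T, B1=F, B2=T, B4=T, B5=F, B6=E
input #3 (g=3, p=11): events B1->F, B2->F, B3->T, B4->T, B6->E, B5->F; covers B1=F, B2=F, B3=T, B4=T, B5=F, B6=E
input #4 (g=2, p=15): events B1->F, B2->F, B3->T, B4->T, B6->E, B5->F; covers B1=F, B2=F, B3=T, B4=T, B5=F, B6=E
input #5 (g=1, p=11): events B1->F, B2->F, B3->T, B4->F, B6->S, B5->T; covers B1=F, B2=F, B3=T, B4=F, B5=T, B6=S
pool-wide coverage (11 outcomes): B1=T, B1=F, B2=T, B2=F, B3=T, B4=T, B4=F, B5=T, B5=F, B6=S, B6=E
size 1 is not enough: best union over all size-1 subsets is 6/11
the canonical winner is {2, 5}: size 2, full 11-outcome coverage, earliest index list among size-2 covers

Answer: 2, 5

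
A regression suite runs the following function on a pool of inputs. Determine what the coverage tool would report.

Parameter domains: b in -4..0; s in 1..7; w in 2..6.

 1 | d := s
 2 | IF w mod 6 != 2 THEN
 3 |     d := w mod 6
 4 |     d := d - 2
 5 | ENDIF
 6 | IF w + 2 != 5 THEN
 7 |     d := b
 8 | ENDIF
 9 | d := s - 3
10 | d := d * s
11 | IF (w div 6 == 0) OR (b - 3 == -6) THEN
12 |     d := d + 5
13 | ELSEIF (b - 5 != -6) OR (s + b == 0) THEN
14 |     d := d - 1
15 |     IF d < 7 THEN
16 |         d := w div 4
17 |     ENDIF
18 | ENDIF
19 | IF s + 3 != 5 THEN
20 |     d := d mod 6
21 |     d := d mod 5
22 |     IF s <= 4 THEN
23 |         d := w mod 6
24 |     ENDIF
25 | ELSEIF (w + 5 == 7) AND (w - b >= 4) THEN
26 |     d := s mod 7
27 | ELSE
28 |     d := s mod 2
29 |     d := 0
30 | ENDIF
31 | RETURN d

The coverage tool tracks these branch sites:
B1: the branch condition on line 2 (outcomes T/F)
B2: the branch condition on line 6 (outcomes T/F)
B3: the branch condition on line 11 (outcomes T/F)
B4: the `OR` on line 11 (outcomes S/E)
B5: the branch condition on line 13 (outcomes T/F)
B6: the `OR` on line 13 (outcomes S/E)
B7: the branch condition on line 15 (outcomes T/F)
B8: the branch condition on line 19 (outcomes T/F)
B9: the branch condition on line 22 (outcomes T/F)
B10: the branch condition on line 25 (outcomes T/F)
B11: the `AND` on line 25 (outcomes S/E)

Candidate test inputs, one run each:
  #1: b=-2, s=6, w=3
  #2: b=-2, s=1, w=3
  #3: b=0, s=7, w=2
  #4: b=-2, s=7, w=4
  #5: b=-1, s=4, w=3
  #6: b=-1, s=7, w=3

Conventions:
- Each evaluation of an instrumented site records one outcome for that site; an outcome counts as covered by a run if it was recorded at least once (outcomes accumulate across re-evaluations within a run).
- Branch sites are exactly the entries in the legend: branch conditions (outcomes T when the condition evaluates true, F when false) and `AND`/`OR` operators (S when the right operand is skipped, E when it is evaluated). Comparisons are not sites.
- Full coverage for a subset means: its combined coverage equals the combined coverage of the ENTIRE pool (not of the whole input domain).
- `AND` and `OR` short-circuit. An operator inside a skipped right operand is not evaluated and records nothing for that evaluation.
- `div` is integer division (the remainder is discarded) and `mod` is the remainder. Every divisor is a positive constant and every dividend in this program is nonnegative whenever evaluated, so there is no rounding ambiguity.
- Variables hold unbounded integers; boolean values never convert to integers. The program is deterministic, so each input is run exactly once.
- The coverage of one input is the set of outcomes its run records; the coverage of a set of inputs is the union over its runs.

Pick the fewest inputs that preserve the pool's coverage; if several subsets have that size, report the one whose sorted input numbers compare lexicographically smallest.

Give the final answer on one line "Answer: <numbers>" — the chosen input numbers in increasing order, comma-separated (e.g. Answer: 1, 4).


#1 (b=-2, s=6, w=3) -> covered: B1=T, B2=F, B3=T, B4=S, B8=T, B9=F
#2 (b=-2, s=1, w=3) -> covered: B1=T, B2=F, B3=T, B4=S, B8=T, B9=T
#3 (b=0, s=7, w=2) -> covered: B1=F, B2=T, B3=T, B4=S, B8=T, B9=F
#4 (b=-2, s=7, w=4) -> covered: B1=T, B2=T, B3=T, B4=S, B8=T, B9=F
#5 (b=-1, s=4, w=3) -> covered: B1=T, B2=F, B3=T, B4=S, B8=T, B9=T
#6 (b=-1, s=7, w=3) -> covered: B1=T, B2=F, B3=T, B4=S, B8=T, B9=F
together the pool reaches 9 outcomes: B1=T, B1=F, B2=T, B2=F, B3=T, B4=S, B8=T, B9=T, B9=F
checked all size-1 subsets: none covers 9 outcomes (max 6/9)
at size 2, {2, 3} reaches all 9 outcomes; every lexicographically earlier size-2 subset fails
Answer: 2, 3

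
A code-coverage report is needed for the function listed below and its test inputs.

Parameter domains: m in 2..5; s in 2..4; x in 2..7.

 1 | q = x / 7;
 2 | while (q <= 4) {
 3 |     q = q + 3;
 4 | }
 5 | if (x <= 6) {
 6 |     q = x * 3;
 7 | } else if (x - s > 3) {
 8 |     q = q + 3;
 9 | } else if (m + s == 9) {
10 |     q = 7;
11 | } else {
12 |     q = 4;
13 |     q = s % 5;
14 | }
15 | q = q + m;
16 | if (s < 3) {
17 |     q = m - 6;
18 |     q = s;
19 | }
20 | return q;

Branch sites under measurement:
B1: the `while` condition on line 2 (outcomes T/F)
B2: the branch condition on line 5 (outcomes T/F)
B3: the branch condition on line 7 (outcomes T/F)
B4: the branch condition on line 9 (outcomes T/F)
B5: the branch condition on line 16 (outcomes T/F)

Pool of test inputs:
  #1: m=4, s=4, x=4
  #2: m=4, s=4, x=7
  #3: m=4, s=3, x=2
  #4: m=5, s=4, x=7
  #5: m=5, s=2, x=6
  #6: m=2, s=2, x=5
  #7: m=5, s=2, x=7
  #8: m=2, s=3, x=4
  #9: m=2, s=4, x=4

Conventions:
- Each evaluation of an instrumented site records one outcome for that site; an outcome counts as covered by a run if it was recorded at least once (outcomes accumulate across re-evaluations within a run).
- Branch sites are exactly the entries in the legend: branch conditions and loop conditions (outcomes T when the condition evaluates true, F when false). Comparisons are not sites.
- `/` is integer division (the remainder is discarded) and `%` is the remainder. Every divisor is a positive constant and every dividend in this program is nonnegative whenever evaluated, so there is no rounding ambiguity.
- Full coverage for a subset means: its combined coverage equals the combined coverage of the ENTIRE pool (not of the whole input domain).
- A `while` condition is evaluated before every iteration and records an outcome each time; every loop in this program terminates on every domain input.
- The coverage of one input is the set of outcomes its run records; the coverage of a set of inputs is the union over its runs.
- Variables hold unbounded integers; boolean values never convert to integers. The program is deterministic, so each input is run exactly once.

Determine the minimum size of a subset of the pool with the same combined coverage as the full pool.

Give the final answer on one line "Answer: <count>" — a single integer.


#1 (m=4, s=4, x=4) -> covered: B1=T, B1=F, B2=T, B5=F
#2 (m=4, s=4, x=7) -> covered: B1=T, B1=F, B2=F, B3=F, B4=F, B5=F
#3 (m=4, s=3, x=2) -> covered: B1=T, B1=F, B2=T, B5=F
#4 (m=5, s=4, x=7) -> covered: B1=T, B1=F, B2=F, B3=F, B4=T, B5=F
#5 (m=5, s=2, x=6) -> covered: B1=T, B1=F, B2=T, B5=T
#6 (m=2, s=2, x=5) -> covered: B1=T, B1=F, B2=T, B5=T
#7 (m=5, s=2, x=7) -> covered: B1=T, B1=F, B2=F, B3=T, B5=T
#8 (m=2, s=3, x=4) -> covered: B1=T, B1=F, B2=T, B5=F
#9 (m=2, s=4, x=4) -> covered: B1=T, B1=F, B2=T, B5=F
together the pool reaches 10 outcomes: B1=T, B1=F, B2=T, B2=F, B3=T, B3=F, B4=T, B4=F, B5=T, B5=F
no size-1 subset reaches all 10 outcomes (best union: 6/10)
no size-2 subset reaches all 10 outcomes (best union: 8/10)
no size-3 subset reaches all 10 outcomes (best union: 9/10)
size 4: inputs {1, 2, 4, 7} cover all 10 outcomes, and no lexicographically smaller subset of this size does
Answer: 4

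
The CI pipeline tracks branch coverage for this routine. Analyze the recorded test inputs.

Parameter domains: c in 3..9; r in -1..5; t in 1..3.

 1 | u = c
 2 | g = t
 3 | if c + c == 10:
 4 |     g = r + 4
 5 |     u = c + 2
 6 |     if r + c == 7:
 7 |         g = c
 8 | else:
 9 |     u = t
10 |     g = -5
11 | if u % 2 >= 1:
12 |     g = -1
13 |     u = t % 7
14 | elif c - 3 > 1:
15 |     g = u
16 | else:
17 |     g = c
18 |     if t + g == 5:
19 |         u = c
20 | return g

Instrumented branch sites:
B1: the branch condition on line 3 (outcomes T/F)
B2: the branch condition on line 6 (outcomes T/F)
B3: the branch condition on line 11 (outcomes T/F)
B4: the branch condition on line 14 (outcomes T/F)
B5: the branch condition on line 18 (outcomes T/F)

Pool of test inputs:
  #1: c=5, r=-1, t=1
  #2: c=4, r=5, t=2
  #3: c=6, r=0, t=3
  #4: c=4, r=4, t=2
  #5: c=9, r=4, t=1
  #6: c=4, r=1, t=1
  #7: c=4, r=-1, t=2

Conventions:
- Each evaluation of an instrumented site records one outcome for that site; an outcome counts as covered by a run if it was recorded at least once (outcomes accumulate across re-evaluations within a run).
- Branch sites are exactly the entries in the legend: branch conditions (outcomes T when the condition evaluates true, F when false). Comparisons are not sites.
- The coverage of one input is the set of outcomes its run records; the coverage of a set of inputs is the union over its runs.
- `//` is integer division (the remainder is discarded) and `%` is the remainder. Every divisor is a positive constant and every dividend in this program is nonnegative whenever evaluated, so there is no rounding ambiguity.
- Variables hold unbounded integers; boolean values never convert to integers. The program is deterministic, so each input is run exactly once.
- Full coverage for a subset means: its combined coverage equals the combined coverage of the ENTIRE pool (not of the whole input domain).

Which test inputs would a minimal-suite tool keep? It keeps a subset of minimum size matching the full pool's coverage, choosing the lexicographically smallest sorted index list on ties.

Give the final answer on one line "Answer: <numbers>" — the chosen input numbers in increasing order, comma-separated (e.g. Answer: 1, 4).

test 1 (c=5, r=-1, t=1) fires B1->T, B2->F, B3->T; hits B1=T, B2=F, B3=T
test 2 (c=4, r=5, t=2) fires B1->F, B3->F, B4->F, B5->F; hits B1=F, B3=F, B4=F, B5=F
test 3 (c=6, r=0, t=3) fires B1->F, B3->T; hits B1=F, B3=T
test 4 (c=4, r=4, t=2) fires B1->F, B3->F, B4->F, B5->F; hits B1=F, B3=F, B4=F, B5=F
test 5 (c=9, r=4, t=1) fires B1->F, B3->T; hits B1=F, B3=T
test 6 (c=4, r=1, t=1) fires B1->F, B3->T; hits B1=F, B3=T
test 7 (c=4, r=-1, t=2) fires B1->F, B3->F, B4->F, B5->F; hits B1=F, B3=F, B4=F, B5=F
together the pool reaches 7 outcomes: B1=T, B1=F, B2=F, B3=T, B3=F, B4=F, B5=F
no size-1 subset reaches all 7 outcomes (best union: 4/7)
size 2: inputs {1, 2} cover all 7 outcomes, and no lexicographically smaller subset of this size does

Answer: 1, 2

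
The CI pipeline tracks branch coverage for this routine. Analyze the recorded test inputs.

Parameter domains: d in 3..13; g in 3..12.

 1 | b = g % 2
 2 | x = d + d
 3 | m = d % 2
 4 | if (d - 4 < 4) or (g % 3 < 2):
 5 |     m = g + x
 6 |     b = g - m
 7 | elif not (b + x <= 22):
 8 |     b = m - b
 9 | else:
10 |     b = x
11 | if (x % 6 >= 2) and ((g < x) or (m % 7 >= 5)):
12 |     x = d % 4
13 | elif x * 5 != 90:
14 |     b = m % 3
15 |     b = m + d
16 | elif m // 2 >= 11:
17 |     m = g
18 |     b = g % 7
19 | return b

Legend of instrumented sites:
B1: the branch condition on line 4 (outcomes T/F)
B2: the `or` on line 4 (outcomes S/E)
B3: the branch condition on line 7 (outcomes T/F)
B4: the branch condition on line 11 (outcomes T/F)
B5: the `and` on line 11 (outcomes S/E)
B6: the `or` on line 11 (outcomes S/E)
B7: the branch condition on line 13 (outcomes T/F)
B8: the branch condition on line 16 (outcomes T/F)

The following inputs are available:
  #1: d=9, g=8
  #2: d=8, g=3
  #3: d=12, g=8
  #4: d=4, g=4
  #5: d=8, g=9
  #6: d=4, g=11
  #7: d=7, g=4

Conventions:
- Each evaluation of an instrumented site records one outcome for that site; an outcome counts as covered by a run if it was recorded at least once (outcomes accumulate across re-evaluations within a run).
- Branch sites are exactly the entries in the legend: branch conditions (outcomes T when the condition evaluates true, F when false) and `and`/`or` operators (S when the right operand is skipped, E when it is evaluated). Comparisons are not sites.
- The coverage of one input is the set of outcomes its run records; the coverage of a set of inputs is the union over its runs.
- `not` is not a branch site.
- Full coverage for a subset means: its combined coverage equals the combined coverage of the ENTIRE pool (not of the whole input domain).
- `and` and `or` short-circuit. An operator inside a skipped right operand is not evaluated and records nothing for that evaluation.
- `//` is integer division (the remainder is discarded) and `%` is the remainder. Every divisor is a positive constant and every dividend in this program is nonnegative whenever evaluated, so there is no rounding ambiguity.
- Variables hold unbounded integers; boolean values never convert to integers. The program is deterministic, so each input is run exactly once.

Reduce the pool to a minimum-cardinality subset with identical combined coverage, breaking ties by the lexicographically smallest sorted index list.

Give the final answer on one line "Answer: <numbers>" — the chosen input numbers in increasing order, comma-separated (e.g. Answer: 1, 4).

run #1 (d=9, g=8) runs B2->E, B1->F, B3->F, B5->S, B4->F, B7->F, B8->F; records B1=F, B2=E, B3=F, B4=F, B5=S, B7=F, B8=F
run #2 (d=8, g=3) runs B2->E, B1->T, B5->E, B6->S, B4->T; records B1=T, B2=E, B4=T, B5=E, B6=S
run #3 (d=12, g=8) runs B2->E, B1->F, B3->T, B5->S, B4->F, B7->T; records B1=F, B2=E, B3=T, B4=F, B5=S, B7=T
run #4 (d=4, g=4) runs B2->S, B1->T, B5->E, B6->S, B4->T; records B1=T, B2=S, B4=T, B5=E, B6=S
run #5 (d=8, g=9) runs B2->E, B1->T, B5->E, B6->S, B4->T; records B1=T, B2=E, B4=T, B5=E, B6=S
run #6 (d=4, g=11) runs B2->S, B1->T, B5->E, B6->E, B4->T; records B1=T, B2=S, B4=T, B5=E, B6=E
run #7 (d=7, g=4) runs B2->S, B1->T, B5->E, B6->S, B4->T; records B1=T, B2=S, B4=T, B5=E, B6=S
together the pool reaches 15 outcomes: B1=T, B1=F, B2=S, B2=E, B3=T, B3=F, B4=T, B4=F, B5=S, B5=E, B6=S, B6=E, B7=T, B7=F, B8=F
no size-1 subset reaches all 15 outcomes (best union: 7/15)
no size-2 subset reaches all 15 outcomes (best union: 12/15)
no size-3 subset reaches all 15 outcomes (best union: 14/15)
at size 4, {1, 2, 3, 6} reaches all 15 outcomes; every lexicographically earlier size-4 subset fails

Answer: 1, 2, 3, 6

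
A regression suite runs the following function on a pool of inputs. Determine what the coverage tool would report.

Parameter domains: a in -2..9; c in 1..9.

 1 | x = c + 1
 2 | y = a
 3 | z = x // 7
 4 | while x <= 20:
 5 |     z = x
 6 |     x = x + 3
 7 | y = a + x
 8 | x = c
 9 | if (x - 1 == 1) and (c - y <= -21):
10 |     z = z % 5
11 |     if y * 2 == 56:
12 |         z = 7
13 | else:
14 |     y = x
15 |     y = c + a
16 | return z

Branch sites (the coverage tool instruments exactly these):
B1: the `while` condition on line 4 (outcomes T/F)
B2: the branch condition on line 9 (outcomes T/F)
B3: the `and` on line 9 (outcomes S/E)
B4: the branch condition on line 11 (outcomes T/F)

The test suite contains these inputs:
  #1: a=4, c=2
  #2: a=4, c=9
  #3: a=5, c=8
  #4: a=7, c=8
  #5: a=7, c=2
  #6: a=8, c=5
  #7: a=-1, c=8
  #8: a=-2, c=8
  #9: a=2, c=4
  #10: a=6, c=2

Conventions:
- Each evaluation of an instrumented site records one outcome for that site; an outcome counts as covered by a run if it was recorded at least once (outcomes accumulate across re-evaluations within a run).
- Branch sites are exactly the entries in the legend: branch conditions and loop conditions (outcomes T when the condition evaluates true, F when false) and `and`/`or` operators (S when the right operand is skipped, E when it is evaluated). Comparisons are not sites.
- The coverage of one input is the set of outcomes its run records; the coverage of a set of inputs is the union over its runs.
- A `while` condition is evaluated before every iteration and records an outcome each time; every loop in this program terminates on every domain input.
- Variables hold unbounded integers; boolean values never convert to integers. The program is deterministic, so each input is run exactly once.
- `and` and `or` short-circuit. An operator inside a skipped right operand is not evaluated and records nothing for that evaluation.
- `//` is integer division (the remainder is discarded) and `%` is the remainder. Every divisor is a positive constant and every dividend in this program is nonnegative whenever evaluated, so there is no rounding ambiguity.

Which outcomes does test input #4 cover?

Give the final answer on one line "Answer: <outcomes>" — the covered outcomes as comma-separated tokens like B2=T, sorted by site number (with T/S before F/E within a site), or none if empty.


Event log for input #4 (a=7, c=8):
  B1->T, B1->T, B1->T, B1->T, B1->F, B3->S, B2->F
distinct outcomes covered: B1=T, B1=F, B2=F, B3=S
Answer: B1=T, B1=F, B2=F, B3=S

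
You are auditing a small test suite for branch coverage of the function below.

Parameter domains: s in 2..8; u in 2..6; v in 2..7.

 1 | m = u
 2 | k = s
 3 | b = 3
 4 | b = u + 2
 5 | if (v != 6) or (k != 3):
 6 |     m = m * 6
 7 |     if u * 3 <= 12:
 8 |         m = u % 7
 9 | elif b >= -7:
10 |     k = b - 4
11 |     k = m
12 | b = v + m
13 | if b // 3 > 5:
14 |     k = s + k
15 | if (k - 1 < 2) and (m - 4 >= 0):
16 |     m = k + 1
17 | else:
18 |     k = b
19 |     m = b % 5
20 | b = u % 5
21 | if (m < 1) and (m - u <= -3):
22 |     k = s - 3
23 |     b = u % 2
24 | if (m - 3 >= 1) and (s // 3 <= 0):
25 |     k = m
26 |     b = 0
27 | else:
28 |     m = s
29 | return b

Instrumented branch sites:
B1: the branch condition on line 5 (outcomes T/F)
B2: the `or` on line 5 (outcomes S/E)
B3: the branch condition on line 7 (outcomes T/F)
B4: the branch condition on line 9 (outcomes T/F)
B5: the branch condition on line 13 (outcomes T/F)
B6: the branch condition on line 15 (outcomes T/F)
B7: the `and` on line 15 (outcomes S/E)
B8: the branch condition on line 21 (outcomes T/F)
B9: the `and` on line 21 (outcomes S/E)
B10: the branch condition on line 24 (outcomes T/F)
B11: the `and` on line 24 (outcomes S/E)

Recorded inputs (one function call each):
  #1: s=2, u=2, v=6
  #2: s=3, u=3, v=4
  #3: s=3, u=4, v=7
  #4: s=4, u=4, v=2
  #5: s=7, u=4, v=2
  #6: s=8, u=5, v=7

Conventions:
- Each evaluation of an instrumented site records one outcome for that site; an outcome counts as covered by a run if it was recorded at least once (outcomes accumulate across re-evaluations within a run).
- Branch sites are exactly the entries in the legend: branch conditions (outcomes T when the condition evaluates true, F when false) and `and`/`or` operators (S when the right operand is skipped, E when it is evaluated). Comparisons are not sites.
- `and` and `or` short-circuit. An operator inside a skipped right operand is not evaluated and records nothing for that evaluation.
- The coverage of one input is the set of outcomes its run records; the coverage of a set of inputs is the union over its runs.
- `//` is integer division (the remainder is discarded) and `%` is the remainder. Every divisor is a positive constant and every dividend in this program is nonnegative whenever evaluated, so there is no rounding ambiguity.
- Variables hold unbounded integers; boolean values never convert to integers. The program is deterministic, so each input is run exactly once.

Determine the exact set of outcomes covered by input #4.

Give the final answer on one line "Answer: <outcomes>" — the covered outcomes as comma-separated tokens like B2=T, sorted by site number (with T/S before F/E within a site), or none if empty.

Running input #4 (s=4, u=4, v=2), event by event:
  B2->S, B1->T, B3->T, B5->F, B7->S, B6->F, B9->S, B8->F, B11->S, B10->F
collecting distinct outcomes: B1=T, B2=S, B3=T, B5=F, B6=F, B7=S, B8=F, B9=S, B10=F, B11=S

Answer: B1=T, B2=S, B3=T, B5=F, B6=F, B7=S, B8=F, B9=S, B10=F, B11=S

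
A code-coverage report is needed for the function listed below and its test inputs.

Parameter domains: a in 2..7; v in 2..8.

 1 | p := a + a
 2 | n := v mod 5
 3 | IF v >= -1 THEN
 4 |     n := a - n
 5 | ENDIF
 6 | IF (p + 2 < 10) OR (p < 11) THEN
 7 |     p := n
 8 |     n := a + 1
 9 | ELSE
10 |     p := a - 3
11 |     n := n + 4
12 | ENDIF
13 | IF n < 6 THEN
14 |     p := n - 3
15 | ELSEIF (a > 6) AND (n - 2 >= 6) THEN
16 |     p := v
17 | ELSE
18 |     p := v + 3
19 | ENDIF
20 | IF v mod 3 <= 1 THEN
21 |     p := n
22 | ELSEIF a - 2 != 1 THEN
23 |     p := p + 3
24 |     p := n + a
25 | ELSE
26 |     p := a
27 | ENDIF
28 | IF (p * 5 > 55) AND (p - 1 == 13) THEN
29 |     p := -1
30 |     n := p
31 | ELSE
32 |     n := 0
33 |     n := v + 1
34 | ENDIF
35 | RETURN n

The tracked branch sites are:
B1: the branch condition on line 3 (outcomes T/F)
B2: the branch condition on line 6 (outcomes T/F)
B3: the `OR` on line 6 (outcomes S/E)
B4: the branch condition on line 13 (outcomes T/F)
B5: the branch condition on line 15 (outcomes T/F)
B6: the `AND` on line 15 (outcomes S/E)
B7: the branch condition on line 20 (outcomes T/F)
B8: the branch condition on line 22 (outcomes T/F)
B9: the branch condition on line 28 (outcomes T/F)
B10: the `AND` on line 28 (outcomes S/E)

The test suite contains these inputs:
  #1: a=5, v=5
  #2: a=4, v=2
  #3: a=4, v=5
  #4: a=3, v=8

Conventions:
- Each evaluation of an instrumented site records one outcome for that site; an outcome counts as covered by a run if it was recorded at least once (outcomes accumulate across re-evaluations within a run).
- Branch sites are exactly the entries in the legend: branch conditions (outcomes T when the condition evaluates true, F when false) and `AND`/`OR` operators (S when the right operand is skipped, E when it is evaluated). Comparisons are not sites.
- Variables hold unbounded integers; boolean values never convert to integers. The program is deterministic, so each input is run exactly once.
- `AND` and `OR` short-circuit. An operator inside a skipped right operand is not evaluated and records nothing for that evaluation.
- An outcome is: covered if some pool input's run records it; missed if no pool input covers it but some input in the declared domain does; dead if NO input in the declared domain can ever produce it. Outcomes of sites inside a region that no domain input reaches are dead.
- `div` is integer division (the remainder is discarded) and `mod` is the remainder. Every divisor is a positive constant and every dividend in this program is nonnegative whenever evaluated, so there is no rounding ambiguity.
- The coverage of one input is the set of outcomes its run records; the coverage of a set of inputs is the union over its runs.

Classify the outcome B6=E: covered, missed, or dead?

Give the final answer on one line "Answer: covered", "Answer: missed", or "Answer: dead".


no pool input records B6=E
but domain input (a=7, v=2) does record it -> reachable, so missed
Answer: missed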